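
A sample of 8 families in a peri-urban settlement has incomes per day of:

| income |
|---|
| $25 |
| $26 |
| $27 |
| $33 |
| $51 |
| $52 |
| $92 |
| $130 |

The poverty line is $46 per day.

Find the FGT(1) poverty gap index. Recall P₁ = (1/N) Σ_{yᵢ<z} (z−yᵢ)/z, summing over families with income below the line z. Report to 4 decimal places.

0.1984

Incomes under z: $25, $26, $27, $33 (q = 4 of N = 8).
Relative gaps: (46−25)/46 = 0.4565; (46−26)/46 = 0.4348; (46−27)/46 = 0.4130; (46−33)/46 = 0.2826.
Sum of shortfalls = 1.586957; P₁ averages over all N: 1.586957 / 8 = 0.1984.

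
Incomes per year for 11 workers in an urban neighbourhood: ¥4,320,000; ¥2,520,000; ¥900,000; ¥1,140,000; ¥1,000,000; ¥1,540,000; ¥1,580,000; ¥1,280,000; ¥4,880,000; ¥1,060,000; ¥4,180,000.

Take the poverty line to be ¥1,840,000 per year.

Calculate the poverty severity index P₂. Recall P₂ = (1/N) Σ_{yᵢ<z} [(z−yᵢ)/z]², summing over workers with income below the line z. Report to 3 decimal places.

0.085

Incomes under z: ¥900,000, ¥1,000,000, ¥1,060,000, ¥1,140,000, ¥1,280,000, ¥1,540,000, ¥1,580,000 (q = 7 of N = 11).
Gap ratios (z−y)/z: (1840000−900000)/1840000 = 0.5109; (1840000−1000000)/1840000 = 0.4565; (1840000−1060000)/1840000 = 0.4239; (1840000−1140000)/1840000 = 0.3804; (1840000−1280000)/1840000 = 0.3043; (1840000−1540000)/1840000 = 0.1630; (1840000−1580000)/1840000 = 0.1413.
Squared: 0.2610; 0.2084; 0.1797; 0.1447; 0.0926; 0.0266; 0.0200.
Sum = 0.933010; P₂ = 0.933010 / 11 = 0.085.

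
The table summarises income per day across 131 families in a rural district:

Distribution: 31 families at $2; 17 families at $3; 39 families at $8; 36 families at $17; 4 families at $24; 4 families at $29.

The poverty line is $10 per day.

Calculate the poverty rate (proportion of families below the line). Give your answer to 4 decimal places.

0.6641

87 of the 131 families have income below $10.
H = 87/131 = 0.6641.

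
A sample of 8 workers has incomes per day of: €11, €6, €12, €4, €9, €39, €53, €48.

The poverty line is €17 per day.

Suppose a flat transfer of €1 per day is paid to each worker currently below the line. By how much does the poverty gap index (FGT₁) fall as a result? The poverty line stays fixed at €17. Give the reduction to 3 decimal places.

0.037

Before: below the line — €4, €6, €9, €11, €12; poverty gap index (FGT₁) = 0.31618.
After the €1 transfer: below the line — €5, €7, €10, €12, €13; poverty gap index (FGT₁) = 0.27941.
Reduction = 0.31618 − 0.27941 = 0.037.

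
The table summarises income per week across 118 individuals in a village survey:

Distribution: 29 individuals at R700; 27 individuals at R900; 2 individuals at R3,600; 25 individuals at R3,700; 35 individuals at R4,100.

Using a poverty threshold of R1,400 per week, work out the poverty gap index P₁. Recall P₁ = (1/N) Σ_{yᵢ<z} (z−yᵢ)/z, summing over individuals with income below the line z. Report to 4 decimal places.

Below z: 29×R700, 27×R900 (q = 56 of N = 118).
Gap ratios (z−y)/z: (1400−700)/1400 = 0.5000 (×29); (1400−900)/1400 = 0.3571 (×27).
Sum of shortfalls = 24.142857; P₁ averages over all N: 24.142857 / 118 = 0.2046.

0.2046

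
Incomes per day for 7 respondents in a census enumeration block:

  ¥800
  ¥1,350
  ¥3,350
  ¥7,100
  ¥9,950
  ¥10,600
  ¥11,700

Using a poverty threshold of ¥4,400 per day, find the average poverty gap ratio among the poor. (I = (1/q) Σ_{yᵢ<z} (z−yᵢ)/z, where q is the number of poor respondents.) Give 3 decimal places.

0.583

Poor units: ¥800, ¥1,350, ¥3,350 (q = 3 of N = 7).
Relative gaps: 0.8182, 0.6932, 0.2386; sum = 1.750000.
I averages over the q = 3 poor units only: 1.750000 / 3 = 0.583.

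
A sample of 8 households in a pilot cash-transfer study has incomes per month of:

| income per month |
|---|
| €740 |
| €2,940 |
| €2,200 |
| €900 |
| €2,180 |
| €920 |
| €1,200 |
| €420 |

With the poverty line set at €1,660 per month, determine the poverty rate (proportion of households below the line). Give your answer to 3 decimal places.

5 of the 8 households have income below €1,660.
H = 5/8 = 0.625.

0.625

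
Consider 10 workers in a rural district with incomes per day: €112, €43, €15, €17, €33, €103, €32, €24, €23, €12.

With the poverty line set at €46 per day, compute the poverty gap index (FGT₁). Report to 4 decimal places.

0.3674

Incomes under z: €12, €15, €17, €23, €24, €32, €33, €43 (q = 8 of N = 10).
Gap ratios (z−y)/z: (46−12)/46 = 0.7391; (46−15)/46 = 0.6739; (46−17)/46 = 0.6304; (46−23)/46 = 0.5000; (46−24)/46 = 0.4783; (46−32)/46 = 0.3043; (46−33)/46 = 0.2826; (46−43)/46 = 0.0652.
Sum of shortfalls = 3.673913; P₁ averages over all N: 3.673913 / 10 = 0.3674.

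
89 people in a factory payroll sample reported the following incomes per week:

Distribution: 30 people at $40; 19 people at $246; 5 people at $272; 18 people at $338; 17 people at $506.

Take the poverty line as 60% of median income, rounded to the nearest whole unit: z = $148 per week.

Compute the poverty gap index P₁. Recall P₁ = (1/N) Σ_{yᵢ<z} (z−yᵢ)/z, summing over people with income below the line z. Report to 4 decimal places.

0.2460

Incomes under z: 30×$40 (q = 30 of N = 89).
Gap ratios (z−y)/z: (148−40)/148 = 0.7297 (×30).
Σ = 21.891892. Dividing by the full population N = 89 gives P₁ = 0.2460.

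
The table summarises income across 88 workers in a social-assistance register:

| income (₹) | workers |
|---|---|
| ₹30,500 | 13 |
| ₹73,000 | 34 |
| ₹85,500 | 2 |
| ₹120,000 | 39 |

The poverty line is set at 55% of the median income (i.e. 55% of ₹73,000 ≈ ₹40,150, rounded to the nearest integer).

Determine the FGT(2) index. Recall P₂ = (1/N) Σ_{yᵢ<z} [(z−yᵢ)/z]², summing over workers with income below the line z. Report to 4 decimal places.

0.0085

Below the line: 13×₹30,500 (q = 13 of N = 88).
Shortfall ratios: (40150−30500)/40150 = 0.2403 (×13).
Squared: 0.0578 (×13).
Sum = 0.750977; P₂ = 0.750977 / 88 = 0.0085.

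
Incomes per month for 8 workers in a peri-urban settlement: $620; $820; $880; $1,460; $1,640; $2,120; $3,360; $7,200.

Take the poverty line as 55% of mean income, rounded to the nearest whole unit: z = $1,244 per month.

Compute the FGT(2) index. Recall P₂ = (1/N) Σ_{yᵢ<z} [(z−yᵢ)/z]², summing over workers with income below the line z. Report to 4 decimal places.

Below z: $620, $820, $880 (q = 3 of N = 8).
Normalized shortfalls: (1244−620)/1244 = 0.5016; (1244−820)/1244 = 0.3408; (1244−880)/1244 = 0.2926.
Squared: 0.2516; 0.1162; 0.0856.
Sum = 0.453397; P₂ = 0.453397 / 8 = 0.0567.

0.0567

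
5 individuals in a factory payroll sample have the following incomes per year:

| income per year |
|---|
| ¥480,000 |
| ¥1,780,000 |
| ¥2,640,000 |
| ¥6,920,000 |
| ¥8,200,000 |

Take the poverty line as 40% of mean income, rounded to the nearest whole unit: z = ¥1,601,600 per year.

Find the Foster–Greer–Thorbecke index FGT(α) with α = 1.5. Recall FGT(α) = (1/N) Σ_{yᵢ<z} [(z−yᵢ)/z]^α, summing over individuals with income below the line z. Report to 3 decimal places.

0.117

Poor units: ¥480,000 (q = 1 of N = 5).
Shortfall ratios: (1601600−480000)/1601600 = 0.7003.
Raised to α = 1.5: 0.58604.
Sum = 0.586038; FGT(1.5) = 0.586038 / 5 = 0.117.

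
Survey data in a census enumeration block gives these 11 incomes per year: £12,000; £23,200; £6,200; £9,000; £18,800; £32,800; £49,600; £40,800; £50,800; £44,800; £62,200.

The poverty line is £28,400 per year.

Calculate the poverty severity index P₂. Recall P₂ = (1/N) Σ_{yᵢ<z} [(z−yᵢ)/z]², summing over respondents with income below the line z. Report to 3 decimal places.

Below the line: £6,200, £9,000, £12,000, £18,800, £23,200 (q = 5 of N = 11).
Shortfall ratios: (28400−6200)/28400 = 0.7817; (28400−9000)/28400 = 0.6831; (28400−12000)/28400 = 0.5775; (28400−18800)/28400 = 0.3380; (28400−23200)/28400 = 0.1831.
Squared: 0.6110; 0.4666; 0.3335; 0.1143; 0.0335.
Sum = 1.558917; P₂ = 1.558917 / 11 = 0.142.

0.142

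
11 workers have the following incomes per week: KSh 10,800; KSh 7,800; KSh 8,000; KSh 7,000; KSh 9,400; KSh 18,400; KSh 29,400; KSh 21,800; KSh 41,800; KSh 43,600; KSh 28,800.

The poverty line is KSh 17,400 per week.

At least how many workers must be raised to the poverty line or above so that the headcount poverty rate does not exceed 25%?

5 of the 11 workers are poor, so H = 5/11 = 0.455.
A headcount ratio of at most 25% allows at most ⌊0.25 × 11⌋ = 2 poor workers.
So at least 5 − 2 = 3 must be lifted.

3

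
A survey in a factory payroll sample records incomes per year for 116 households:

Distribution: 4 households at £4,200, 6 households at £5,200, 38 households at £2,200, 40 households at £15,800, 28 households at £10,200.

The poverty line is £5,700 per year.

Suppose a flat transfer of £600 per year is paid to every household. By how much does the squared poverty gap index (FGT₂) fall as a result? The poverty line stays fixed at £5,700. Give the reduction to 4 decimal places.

Before: below the line — 38×£2,200, 4×£4,200, 6×£5,200; squared poverty gap index (FGT₂) = 0.126299.
After the £600 transfer: below the line — 38×£2,800, 4×£4,800; squared poverty gap index (FGT₂) = 0.085655.
Reduction = 0.126299 − 0.085655 = 0.0406.

0.0406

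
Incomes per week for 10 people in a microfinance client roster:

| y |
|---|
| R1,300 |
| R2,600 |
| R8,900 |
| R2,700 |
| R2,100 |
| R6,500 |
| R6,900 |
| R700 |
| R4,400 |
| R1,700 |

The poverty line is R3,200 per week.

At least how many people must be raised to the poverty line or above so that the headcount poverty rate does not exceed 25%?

6 of the 10 people are poor, so H = 6/10 = 0.600.
A headcount ratio of at most 25% allows at most ⌊0.25 × 10⌋ = 2 poor people.
So at least 6 − 2 = 4 must be lifted.

4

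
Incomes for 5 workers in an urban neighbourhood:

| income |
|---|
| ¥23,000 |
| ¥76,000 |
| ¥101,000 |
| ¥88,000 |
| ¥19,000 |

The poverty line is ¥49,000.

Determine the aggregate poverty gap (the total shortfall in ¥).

¥56,000

Below z: ¥19,000, ¥23,000 (q = 2 of N = 5).
Individual gaps: 49000−19000 = 30000; 49000−23000 = 26000.
Aggregate gap = ¥56,000.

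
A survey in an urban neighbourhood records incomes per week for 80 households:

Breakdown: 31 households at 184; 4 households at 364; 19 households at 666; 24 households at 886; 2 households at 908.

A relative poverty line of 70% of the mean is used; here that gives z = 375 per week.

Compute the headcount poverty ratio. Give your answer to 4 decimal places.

35 of the 80 households have income below 375.
H = 35/80 = 0.4375.

0.4375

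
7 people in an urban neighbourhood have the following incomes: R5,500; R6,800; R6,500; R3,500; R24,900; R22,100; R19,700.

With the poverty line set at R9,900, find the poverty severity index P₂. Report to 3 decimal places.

Incomes under z: R3,500, R5,500, R6,500, R6,800 (q = 4 of N = 7).
Relative gaps: (9900−3500)/9900 = 0.6465; (9900−5500)/9900 = 0.4444; (9900−6500)/9900 = 0.3434; (9900−6800)/9900 = 0.3131.
Squared: 0.4179; 0.1975; 0.1179; 0.0981.
Sum = 0.831446; P₂ = 0.831446 / 7 = 0.119.

0.119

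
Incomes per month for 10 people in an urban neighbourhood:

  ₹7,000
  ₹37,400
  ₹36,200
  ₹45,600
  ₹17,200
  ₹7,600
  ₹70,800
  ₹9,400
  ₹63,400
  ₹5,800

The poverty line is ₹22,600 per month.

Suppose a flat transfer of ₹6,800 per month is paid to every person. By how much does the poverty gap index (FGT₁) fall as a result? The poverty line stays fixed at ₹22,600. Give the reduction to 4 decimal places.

0.1442

Before: below the line — ₹5,800, ₹7,000, ₹7,600, ₹9,400, ₹17,200; poverty gap index (FGT₁) = 0.292035.
After the ₹6,800 transfer: below the line — ₹12,600, ₹13,800, ₹14,400, ₹16,200; poverty gap index (FGT₁) = 0.147788.
Reduction = 0.292035 − 0.147788 = 0.1442.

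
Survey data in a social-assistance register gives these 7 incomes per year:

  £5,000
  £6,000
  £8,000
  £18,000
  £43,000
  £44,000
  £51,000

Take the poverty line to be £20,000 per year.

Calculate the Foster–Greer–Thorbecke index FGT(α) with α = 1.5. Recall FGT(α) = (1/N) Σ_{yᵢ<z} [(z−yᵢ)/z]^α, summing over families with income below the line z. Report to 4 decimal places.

0.2474

Incomes under z: £5,000, £6,000, £8,000, £18,000 (q = 4 of N = 7).
Normalized shortfalls: (20000−5000)/20000 = 0.7500; (20000−6000)/20000 = 0.7000; (20000−8000)/20000 = 0.6000; (20000−18000)/20000 = 0.1000.
Raised to α = 1.5: 0.64952; 0.58566; 0.46476; 0.03162.
Sum = 1.731562; FGT(1.5) = 1.731562 / 7 = 0.2474.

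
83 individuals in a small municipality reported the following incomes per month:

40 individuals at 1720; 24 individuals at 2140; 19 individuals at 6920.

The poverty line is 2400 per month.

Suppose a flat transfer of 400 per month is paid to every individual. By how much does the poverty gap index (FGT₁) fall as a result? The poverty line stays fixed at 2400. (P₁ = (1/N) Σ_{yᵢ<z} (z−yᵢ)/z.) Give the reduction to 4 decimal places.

Before: below the line — 40×1720, 24×2140; poverty gap index (FGT₁) = 0.167871.
After the 400 transfer: below the line — 40×2120; poverty gap index (FGT₁) = 0.056225.
Reduction = 0.167871 − 0.056225 = 0.1116.

0.1116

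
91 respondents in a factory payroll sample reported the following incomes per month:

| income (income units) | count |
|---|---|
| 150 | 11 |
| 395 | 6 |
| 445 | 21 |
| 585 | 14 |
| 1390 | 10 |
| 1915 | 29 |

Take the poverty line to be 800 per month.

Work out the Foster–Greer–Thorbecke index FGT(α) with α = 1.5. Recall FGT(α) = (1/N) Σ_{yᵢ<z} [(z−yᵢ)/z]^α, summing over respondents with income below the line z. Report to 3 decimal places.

Below z: 11×150, 6×395, 21×445, 14×585 (q = 52 of N = 91).
Normalized shortfalls: (800−150)/800 = 0.8125 (×11); (800−395)/800 = 0.5062 (×6); (800−445)/800 = 0.4437 (×21); (800−585)/800 = 0.2687 (×14).
Raised to α = 1.5: 0.73238 (×11); 0.36020 (×6); 0.29560 (×21); 0.13932 (×14).
Sum = 18.375539; FGT(1.5) = 18.375539 / 91 = 0.202.

0.202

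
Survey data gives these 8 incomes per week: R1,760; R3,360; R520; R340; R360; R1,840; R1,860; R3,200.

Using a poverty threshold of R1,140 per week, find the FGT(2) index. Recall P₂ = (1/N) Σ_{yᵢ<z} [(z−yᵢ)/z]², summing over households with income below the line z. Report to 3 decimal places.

0.157

Below the line: R340, R360, R520 (q = 3 of N = 8).
Shortfall ratios: (1140−340)/1140 = 0.7018; (1140−360)/1140 = 0.6842; (1140−520)/1140 = 0.5439.
Squared: 0.4925; 0.4681; 0.2958.
Sum = 1.256387; P₂ = 1.256387 / 8 = 0.157.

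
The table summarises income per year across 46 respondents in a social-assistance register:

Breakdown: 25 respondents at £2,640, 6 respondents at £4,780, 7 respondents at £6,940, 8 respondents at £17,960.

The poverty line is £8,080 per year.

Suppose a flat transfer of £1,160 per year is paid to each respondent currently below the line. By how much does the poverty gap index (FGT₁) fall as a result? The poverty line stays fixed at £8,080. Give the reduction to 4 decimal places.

0.1182

Before: below the line — 25×£2,640, 6×£4,780, 7×£6,940; poverty gap index (FGT₁) = 0.440648.
After the £1,160 transfer: below the line — 25×£3,800, 6×£5,940; poverty gap index (FGT₁) = 0.322428.
Reduction = 0.440648 − 0.322428 = 0.1182.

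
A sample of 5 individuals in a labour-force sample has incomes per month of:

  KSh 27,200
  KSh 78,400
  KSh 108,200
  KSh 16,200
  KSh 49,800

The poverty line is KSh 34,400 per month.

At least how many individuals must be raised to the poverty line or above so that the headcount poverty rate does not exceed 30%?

2 of the 5 individuals are poor, so H = 2/5 = 0.400.
A headcount ratio of at most 30% allows at most ⌊0.30 × 5⌋ = 1 poor individuals.
So at least 2 − 1 = 1 must be lifted.

1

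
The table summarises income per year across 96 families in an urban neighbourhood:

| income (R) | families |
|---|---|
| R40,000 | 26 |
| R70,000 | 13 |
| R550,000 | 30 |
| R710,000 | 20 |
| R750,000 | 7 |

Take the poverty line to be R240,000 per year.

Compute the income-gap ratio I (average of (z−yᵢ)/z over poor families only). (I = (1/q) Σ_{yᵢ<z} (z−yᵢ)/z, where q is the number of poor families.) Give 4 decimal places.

0.7917

Incomes under z: 26×R40,000, 13×R70,000 (q = 39 of N = 96).
Relative gaps: 0.8333 (×26), 0.7083 (×13); sum = 30.875000.
I averages over the q = 39 poor units only: 30.875000 / 39 = 0.7917.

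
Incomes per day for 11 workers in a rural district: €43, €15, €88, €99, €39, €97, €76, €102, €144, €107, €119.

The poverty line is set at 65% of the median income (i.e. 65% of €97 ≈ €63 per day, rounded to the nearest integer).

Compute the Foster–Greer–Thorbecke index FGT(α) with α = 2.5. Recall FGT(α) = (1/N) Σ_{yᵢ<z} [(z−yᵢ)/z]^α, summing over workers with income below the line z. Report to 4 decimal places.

0.0594

Incomes under z: €15, €39, €43 (q = 3 of N = 11).
Shortfall ratios: (63−15)/63 = 0.7619; (63−39)/63 = 0.3810; (63−43)/63 = 0.3175.
Raised to α = 2.5: 0.50670; 0.08957; 0.05678.
Sum = 0.653058; FGT(2.5) = 0.653058 / 11 = 0.0594.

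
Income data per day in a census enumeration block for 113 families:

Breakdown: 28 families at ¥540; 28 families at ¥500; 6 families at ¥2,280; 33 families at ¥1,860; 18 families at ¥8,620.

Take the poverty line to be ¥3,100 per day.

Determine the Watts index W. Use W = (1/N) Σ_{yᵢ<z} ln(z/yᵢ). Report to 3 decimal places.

Below the line: 28×¥500, 28×¥540, 33×¥1,860, 6×¥2,280 (q = 95 of N = 113).
Log gaps: ln(3100/500) = 1.8245 (×28); ln(3100/540) = 1.7476 (×28); ln(3100/1860) = 0.5108 (×33); ln(3100/2280) = 0.3072 (×6).
W = 118.720457 / 113 = 1.051.

1.051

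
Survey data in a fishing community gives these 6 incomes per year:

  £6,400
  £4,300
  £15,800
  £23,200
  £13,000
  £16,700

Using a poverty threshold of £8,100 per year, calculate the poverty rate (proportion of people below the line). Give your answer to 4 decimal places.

0.3333

2 of the 6 people have income below £8,100.
H = 2/6 = 0.3333.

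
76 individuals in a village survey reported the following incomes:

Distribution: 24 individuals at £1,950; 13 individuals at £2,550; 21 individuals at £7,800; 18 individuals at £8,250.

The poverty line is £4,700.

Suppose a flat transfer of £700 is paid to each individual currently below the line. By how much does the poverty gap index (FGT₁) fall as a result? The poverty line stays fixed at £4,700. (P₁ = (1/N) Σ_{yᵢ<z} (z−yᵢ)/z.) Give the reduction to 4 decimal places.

Before: below the line — 24×£1,950, 13×£2,550; poverty gap index (FGT₁) = 0.263018.
After the £700 transfer: below the line — 24×£2,650, 13×£3,250; poverty gap index (FGT₁) = 0.190510.
Reduction = 0.263018 − 0.190510 = 0.0725.

0.0725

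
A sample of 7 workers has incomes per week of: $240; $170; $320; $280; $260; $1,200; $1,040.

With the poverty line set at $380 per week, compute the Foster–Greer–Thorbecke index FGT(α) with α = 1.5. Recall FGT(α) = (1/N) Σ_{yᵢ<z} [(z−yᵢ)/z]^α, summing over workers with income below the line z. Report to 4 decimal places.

Below the line: $170, $240, $260, $280, $320 (q = 5 of N = 7).
Shortfall ratios: (380−170)/380 = 0.5526; (380−240)/380 = 0.3684; (380−260)/380 = 0.3158; (380−280)/380 = 0.2632; (380−320)/380 = 0.1579.
Raised to α = 1.5: 0.41082; 0.22362; 0.17746; 0.13500; 0.06274.
Sum = 1.009641; FGT(1.5) = 1.009641 / 7 = 0.1442.

0.1442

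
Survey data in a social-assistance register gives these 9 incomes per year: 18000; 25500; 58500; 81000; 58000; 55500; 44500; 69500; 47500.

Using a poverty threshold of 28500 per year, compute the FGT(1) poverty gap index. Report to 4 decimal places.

0.0526

Poor units: 18000, 25500 (q = 2 of N = 9).
Normalized shortfalls: (28500−18000)/28500 = 0.3684; (28500−25500)/28500 = 0.1053.
Sum of shortfalls = 0.473684; P₁ averages over all N: 0.473684 / 9 = 0.0526.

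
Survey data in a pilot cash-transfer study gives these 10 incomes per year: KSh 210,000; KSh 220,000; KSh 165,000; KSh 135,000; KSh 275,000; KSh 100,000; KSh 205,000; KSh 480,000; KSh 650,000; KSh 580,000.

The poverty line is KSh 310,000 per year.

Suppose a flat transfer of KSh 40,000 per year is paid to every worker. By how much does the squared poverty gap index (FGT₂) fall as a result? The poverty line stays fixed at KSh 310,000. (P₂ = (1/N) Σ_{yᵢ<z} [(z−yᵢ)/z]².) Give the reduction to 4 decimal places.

0.0600

Before: below the line — KSh 100,000, KSh 135,000, KSh 165,000, KSh 205,000, KSh 210,000, KSh 220,000, KSh 275,000; squared poverty gap index (FGT₂) = 0.131217.
After the KSh 40,000 transfer: below the line — KSh 140,000, KSh 175,000, KSh 205,000, KSh 245,000, KSh 250,000, KSh 260,000; squared poverty gap index (FGT₂) = 0.071254.
Reduction = 0.131217 − 0.071254 = 0.0600.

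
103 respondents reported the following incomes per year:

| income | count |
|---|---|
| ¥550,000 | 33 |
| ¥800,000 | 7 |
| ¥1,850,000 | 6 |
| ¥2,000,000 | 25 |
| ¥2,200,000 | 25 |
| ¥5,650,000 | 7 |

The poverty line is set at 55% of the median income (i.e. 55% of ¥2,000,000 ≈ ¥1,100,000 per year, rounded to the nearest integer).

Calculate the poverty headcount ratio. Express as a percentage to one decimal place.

40 of the 103 respondents have income below ¥1,100,000.
H = 40/103 = 38.8%.

38.8%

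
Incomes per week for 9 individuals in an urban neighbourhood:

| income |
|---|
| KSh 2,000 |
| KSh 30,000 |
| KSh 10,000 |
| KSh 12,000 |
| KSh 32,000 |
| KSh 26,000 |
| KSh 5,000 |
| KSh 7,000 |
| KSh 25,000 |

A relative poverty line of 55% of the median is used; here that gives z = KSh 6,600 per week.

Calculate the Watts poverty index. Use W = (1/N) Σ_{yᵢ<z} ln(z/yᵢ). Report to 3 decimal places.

Incomes under z: KSh 2,000, KSh 5,000 (q = 2 of N = 9).
ln(z/y) terms: ln(6600/2000) = 1.1939; ln(6600/5000) = 0.2776.
W = 1.471554 / 9 = 0.164.

0.164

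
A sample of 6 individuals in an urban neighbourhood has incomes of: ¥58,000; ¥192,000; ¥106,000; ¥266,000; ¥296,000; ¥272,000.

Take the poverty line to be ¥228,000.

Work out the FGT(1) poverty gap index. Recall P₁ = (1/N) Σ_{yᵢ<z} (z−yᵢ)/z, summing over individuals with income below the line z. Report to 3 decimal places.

0.240

Below the line: ¥58,000, ¥106,000, ¥192,000 (q = 3 of N = 6).
Gap ratios (z−y)/z: (228000−58000)/228000 = 0.7456; (228000−106000)/228000 = 0.5351; (228000−192000)/228000 = 0.1579.
Sum of shortfalls = 1.438596; P₁ averages over all N: 1.438596 / 6 = 0.240.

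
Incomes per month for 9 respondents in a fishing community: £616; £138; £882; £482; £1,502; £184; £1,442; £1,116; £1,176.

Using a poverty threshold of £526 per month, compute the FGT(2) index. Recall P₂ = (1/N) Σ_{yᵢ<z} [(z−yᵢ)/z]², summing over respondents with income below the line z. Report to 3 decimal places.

Incomes under z: £138, £184, £482 (q = 3 of N = 9).
Shortfall ratios: (526−138)/526 = 0.7376; (526−184)/526 = 0.6502; (526−482)/526 = 0.0837.
Squared: 0.5441; 0.4227; 0.0070.
Sum = 0.973861; P₂ = 0.973861 / 9 = 0.108.

0.108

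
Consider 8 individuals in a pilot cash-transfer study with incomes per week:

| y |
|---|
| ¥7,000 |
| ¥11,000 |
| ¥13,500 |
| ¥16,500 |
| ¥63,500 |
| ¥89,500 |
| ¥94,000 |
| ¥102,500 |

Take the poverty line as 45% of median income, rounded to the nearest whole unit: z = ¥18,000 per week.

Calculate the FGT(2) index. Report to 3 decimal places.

0.074

Below z: ¥7,000, ¥11,000, ¥13,500, ¥16,500 (q = 4 of N = 8).
Normalized shortfalls: (18000−7000)/18000 = 0.6111; (18000−11000)/18000 = 0.3889; (18000−13500)/18000 = 0.2500; (18000−16500)/18000 = 0.0833.
Squared: 0.3735; 0.1512; 0.0625; 0.0069.
Sum = 0.594136; P₂ = 0.594136 / 8 = 0.074.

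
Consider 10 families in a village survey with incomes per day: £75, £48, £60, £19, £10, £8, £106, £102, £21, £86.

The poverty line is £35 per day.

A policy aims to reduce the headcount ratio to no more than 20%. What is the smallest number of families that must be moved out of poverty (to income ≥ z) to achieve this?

4 of the 10 families are poor, so H = 4/10 = 0.400.
A headcount ratio of at most 20% allows at most ⌊0.20 × 10⌋ = 2 poor families.
So at least 4 − 2 = 2 must be lifted.

2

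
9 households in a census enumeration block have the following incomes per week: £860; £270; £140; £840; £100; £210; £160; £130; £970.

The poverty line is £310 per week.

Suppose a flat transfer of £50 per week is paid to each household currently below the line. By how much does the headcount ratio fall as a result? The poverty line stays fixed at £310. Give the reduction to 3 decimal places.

0.111

Before: below the line — £100, £130, £140, £160, £210, £270; headcount ratio = 0.66667.
After the £50 transfer: below the line — £150, £180, £190, £210, £260; headcount ratio = 0.55556.
Reduction = 0.66667 − 0.55556 = 0.111.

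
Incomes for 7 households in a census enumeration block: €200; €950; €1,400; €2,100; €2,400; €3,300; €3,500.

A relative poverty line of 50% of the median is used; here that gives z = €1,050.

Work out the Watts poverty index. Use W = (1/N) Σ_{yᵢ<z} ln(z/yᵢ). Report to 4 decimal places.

Incomes under z: €200, €950 (q = 2 of N = 7).
Log shortfalls: ln(1050/200) = 1.6582; ln(1050/950) = 0.1001.
W = 1.758312 / 7 = 0.2512.

0.2512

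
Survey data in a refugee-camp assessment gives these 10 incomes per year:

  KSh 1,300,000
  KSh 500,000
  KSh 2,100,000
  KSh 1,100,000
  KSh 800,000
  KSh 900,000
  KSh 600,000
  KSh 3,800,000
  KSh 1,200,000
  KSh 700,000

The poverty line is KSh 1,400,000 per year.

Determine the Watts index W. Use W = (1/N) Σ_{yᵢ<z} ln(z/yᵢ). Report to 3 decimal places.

0.404

Incomes under z: KSh 500,000, KSh 600,000, KSh 700,000, KSh 800,000, KSh 900,000, KSh 1,100,000, KSh 1,200,000, KSh 1,300,000 (q = 8 of N = 10).
Log shortfalls: ln(1400000/500000) = 1.0296; ln(1400000/600000) = 0.8473; ln(1400000/700000) = 0.6931; ln(1400000/800000) = 0.5596; ln(1400000/900000) = 0.4418; ln(1400000/1100000) = 0.2412; ln(1400000/1200000) = 0.1542; ln(1400000/1300000) = 0.0741.
W = 4.040934 / 10 = 0.404.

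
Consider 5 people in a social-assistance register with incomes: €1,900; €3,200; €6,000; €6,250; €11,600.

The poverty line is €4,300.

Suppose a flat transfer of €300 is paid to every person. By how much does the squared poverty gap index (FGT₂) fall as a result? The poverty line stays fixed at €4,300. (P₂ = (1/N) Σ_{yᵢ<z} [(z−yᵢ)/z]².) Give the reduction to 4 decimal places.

0.0208

Before: below the line — €1,900, €3,200; squared poverty gap index (FGT₂) = 0.075392.
After the €300 transfer: below the line — €2,200, €3,500; squared poverty gap index (FGT₂) = 0.054624.
Reduction = 0.075392 − 0.054624 = 0.0208.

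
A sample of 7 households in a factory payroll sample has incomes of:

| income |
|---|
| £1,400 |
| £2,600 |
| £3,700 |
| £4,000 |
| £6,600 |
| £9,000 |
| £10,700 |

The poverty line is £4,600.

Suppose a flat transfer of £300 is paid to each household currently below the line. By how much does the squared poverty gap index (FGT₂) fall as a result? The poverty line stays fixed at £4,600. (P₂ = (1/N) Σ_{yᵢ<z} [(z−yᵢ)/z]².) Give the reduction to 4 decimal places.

Before: below the line — £1,400, £2,600, £3,700, £4,000; squared poverty gap index (FGT₂) = 0.104037.
After the £300 transfer: below the line — £1,700, £2,900, £4,000, £4,300; squared poverty gap index (FGT₂) = 0.079328.
Reduction = 0.104037 − 0.079328 = 0.0247.

0.0247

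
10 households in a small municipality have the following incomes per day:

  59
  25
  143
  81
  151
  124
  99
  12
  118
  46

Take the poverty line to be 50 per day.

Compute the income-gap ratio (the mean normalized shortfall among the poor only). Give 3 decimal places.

0.447

Below the line: 12, 25, 46 (q = 3 of N = 10).
Relative gaps: 0.7600, 0.5000, 0.0800; sum = 1.340000.
I averages over the q = 3 poor units only: 1.340000 / 3 = 0.447.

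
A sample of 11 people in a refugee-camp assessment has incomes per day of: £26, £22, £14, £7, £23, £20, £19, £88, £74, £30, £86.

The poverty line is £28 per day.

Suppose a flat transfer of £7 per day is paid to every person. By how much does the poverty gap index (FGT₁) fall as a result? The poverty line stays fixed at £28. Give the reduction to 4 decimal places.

0.1331

Before: below the line — £7, £14, £19, £20, £22, £23, £26; poverty gap index (FGT₁) = 0.211039.
After the £7 transfer: below the line — £14, £21, £26, £27; poverty gap index (FGT₁) = 0.077922.
Reduction = 0.211039 − 0.077922 = 0.1331.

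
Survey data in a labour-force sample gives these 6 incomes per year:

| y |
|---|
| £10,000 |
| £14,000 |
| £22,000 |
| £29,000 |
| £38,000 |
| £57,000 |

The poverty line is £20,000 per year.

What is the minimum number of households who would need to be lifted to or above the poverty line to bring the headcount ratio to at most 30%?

Currently q = 2 of N = 6 are below the line (H = 0.333).
A headcount ratio of at most 30% allows at most ⌊0.30 × 6⌋ = 1 poor households.
So at least 2 − 1 = 1 must be lifted.

1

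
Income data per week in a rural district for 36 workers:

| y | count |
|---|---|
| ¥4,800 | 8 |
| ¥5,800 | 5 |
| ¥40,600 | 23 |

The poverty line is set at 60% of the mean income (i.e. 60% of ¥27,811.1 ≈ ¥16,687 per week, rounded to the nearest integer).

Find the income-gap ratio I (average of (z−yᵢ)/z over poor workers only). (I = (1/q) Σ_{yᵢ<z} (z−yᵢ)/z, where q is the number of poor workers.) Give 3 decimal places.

Below z: 8×¥4,800, 5×¥5,800 (q = 13 of N = 36).
Shortfall ratios (z−y)/z: 0.7124 (×8), 0.6524 (×5); sum = 8.960928.
The income-gap ratio divides by q (the poor only): 8.960928 / 13 = 0.689.

0.689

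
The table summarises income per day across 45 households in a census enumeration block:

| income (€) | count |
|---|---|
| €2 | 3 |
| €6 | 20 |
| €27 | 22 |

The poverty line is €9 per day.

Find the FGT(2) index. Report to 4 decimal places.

Poor units: 3×€2, 20×€6 (q = 23 of N = 45).
Gap ratios (z−y)/z: (9−2)/9 = 0.7778 (×3); (9−6)/9 = 0.3333 (×20).
Squared: 0.6049 (×3); 0.1111 (×20).
Sum = 4.037037; P₂ = 4.037037 / 45 = 0.0897.

0.0897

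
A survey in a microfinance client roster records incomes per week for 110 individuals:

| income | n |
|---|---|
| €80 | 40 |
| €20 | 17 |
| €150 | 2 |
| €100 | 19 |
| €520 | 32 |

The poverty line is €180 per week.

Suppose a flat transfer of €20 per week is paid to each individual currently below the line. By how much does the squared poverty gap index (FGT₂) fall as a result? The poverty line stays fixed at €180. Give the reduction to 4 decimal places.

Before: below the line — 17×€20, 40×€80, 19×€100, 2×€150; squared poverty gap index (FGT₂) = 0.268967.
After the €20 transfer: below the line — 17×€40, 40×€100, 19×€120, 2×€170; squared poverty gap index (FGT₂) = 0.184568.
Reduction = 0.268967 − 0.184568 = 0.0844.

0.0844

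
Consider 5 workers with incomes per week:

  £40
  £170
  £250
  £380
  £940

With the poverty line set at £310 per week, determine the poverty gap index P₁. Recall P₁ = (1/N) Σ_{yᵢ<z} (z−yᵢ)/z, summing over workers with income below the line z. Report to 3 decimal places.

0.303

Incomes under z: £40, £170, £250 (q = 3 of N = 5).
Relative gaps: (310−40)/310 = 0.8710; (310−170)/310 = 0.4516; (310−250)/310 = 0.1935.
Σ = 1.516129. Dividing by the full population N = 5 gives P₁ = 0.303.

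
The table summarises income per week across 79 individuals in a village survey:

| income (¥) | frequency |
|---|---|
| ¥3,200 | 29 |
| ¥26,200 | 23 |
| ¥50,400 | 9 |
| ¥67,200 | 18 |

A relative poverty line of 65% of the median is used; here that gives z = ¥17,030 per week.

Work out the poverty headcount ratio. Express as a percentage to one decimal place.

29 of the 79 individuals have income below ¥17,030.
H = 29/79 = 36.7%.

36.7%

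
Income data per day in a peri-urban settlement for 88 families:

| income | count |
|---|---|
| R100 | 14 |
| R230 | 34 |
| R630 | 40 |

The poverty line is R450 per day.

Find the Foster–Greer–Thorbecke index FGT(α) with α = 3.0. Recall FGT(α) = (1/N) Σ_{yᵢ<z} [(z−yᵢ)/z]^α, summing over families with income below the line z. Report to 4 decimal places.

0.1200

Below the line: 14×R100, 34×R230 (q = 48 of N = 88).
Shortfall ratios: (450−100)/450 = 0.7778 (×14); (450−230)/450 = 0.4889 (×34).
Raised to α = 3.0: 0.47051 (×14); 0.11685 (×34).
Sum = 10.560022; FGT(3.0) = 10.560022 / 88 = 0.1200.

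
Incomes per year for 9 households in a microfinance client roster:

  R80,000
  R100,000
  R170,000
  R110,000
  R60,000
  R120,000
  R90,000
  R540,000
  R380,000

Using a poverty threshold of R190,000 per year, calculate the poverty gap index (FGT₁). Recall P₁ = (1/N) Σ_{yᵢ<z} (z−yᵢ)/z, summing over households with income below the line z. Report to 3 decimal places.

Below z: R60,000, R80,000, R90,000, R100,000, R110,000, R120,000, R170,000 (q = 7 of N = 9).
Shortfall ratios: (190000−60000)/190000 = 0.6842; (190000−80000)/190000 = 0.5789; (190000−90000)/190000 = 0.5263; (190000−100000)/190000 = 0.4737; (190000−110000)/190000 = 0.4211; (190000−120000)/190000 = 0.3684; (190000−170000)/190000 = 0.1053.
Sum of shortfalls = 3.157895; P₁ averages over all N: 3.157895 / 9 = 0.351.

0.351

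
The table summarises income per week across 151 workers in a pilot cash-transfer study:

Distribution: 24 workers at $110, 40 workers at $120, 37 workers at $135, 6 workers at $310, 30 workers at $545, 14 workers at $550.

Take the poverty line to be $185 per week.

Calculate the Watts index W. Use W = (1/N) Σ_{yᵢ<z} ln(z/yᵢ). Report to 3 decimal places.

0.275

Below the line: 24×$110, 40×$120, 37×$135 (q = 101 of N = 151).
Log shortfalls: ln(185/110) = 0.5199 (×24); ln(185/120) = 0.4329 (×40); ln(185/135) = 0.3151 (×37).
W = 41.449573 / 151 = 0.275.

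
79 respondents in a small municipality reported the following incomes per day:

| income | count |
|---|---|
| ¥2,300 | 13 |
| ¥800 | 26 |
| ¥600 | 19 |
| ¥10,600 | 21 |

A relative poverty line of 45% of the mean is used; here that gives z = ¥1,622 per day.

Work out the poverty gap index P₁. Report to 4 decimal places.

0.3183

Incomes under z: 19×¥600, 26×¥800 (q = 45 of N = 79).
Relative gaps: (1622−600)/1622 = 0.6301 (×19); (1622−800)/1622 = 0.5068 (×26).
Σ = 25.147965. Dividing by the full population N = 79 gives P₁ = 0.3183.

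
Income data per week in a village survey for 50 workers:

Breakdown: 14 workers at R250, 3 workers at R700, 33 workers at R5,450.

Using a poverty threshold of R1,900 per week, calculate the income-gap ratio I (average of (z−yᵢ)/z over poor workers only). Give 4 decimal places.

Poor units: 14×R250, 3×R700 (q = 17 of N = 50).
Shortfall ratios (z−y)/z: 0.8684 (×14), 0.6316 (×3); sum = 14.052632.
I averages over the q = 17 poor units only: 14.052632 / 17 = 0.8266.

0.8266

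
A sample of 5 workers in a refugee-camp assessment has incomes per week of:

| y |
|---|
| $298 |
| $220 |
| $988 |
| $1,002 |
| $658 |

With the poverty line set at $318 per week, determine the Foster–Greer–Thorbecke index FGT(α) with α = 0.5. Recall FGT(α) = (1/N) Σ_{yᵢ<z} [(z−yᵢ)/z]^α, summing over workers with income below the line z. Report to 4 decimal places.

0.1612

Incomes under z: $220, $298 (q = 2 of N = 5).
Normalized shortfalls: (318−220)/318 = 0.3082; (318−298)/318 = 0.0629.
Raised to α = 0.5: 0.55514; 0.25078.
Sum = 0.805921; FGT(0.5) = 0.805921 / 5 = 0.1612.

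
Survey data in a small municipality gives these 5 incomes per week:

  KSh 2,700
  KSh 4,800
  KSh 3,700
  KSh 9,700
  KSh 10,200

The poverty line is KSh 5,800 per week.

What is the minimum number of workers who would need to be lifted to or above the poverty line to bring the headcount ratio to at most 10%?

3

3 of the 5 workers are poor, so H = 3/5 = 0.600.
A headcount ratio of at most 10% allows at most ⌊0.10 × 5⌋ = 0 poor workers.
So at least 3 − 0 = 3 must be lifted.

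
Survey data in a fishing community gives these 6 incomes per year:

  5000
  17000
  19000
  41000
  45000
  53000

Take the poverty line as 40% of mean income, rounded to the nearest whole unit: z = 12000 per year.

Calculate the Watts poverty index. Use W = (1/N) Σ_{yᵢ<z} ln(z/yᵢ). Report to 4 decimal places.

0.1459

Below the line: 5000 (q = 1 of N = 6).
Log shortfalls: ln(12000/5000) = 0.8755.
W = 0.875469 / 6 = 0.1459.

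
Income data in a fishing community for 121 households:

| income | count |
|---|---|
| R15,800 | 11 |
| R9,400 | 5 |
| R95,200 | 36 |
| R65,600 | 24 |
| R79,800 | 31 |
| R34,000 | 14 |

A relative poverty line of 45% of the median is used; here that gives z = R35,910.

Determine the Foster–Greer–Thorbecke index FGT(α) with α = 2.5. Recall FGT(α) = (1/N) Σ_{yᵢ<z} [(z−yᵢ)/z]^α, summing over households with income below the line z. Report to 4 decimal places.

0.0408

Below the line: 5×R9,400, 11×R15,800, 14×R34,000 (q = 30 of N = 121).
Gap ratios (z−y)/z: (35910−9400)/35910 = 0.7382 (×5); (35910−15800)/35910 = 0.5600 (×11); (35910−34000)/35910 = 0.0532 (×14).
Raised to α = 2.5: 0.46826 (×5); 0.23469 (×11); 0.00065 (×14).
Sum = 4.932000; FGT(2.5) = 4.932000 / 121 = 0.0408.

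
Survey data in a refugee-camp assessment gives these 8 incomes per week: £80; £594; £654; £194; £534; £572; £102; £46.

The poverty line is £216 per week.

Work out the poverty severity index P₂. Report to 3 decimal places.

Poor units: £46, £80, £102, £194 (q = 4 of N = 8).
Normalized shortfalls: (216−46)/216 = 0.7870; (216−80)/216 = 0.6296; (216−102)/216 = 0.5278; (216−194)/216 = 0.1019.
Squared: 0.6194; 0.3964; 0.2785; 0.0104.
Sum = 1.304784; P₂ = 1.304784 / 8 = 0.163.

0.163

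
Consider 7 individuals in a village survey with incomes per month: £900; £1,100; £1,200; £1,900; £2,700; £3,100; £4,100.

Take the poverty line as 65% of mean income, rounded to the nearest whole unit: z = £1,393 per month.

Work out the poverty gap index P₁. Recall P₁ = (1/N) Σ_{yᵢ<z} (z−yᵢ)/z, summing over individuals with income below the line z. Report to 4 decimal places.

0.1004

Poor units: £900, £1,100, £1,200 (q = 3 of N = 7).
Normalized shortfalls: (1393−900)/1393 = 0.3539; (1393−1100)/1393 = 0.2103; (1393−1200)/1393 = 0.1385.
Σ = 0.702800. Dividing by the full population N = 7 gives P₁ = 0.1004.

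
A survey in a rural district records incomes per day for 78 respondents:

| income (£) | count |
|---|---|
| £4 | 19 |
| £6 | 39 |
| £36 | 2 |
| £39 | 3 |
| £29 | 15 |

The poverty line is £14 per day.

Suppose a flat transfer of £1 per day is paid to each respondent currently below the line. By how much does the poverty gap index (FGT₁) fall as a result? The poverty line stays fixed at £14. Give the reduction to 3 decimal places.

Before: below the line — 19×£4, 39×£6; poverty gap index (FGT₁) = 0.45971.
After the £1 transfer: below the line — 19×£5, 39×£7; poverty gap index (FGT₁) = 0.40659.
Reduction = 0.45971 − 0.40659 = 0.053.

0.053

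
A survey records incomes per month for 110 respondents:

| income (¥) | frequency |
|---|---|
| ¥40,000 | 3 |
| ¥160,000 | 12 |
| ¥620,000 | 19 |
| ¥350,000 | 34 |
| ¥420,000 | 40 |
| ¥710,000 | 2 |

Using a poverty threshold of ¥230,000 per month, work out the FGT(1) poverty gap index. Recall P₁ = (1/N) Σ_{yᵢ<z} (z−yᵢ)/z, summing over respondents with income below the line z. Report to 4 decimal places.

0.0557

Poor units: 3×¥40,000, 12×¥160,000 (q = 15 of N = 110).
Shortfall ratios: (230000−40000)/230000 = 0.8261 (×3); (230000−160000)/230000 = 0.3043 (×12).
Sum of shortfalls = 6.130435; P₁ averages over all N: 6.130435 / 110 = 0.0557.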